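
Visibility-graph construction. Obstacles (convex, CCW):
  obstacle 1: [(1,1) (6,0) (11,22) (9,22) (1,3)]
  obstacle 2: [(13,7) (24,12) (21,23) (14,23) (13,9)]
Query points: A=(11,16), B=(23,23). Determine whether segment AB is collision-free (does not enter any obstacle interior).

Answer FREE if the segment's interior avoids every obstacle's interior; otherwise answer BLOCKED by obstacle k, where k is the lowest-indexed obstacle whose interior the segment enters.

BLOCKED by obstacle 2

Obstacle 1 [(1,1) (6,0) (11,22) (9,22) (1,3)]:
  edge (1,1)–(6,0): clear
  edge (6,0)–(11,22): clear
  edge (11,22)–(9,22): clear
  edge (9,22)–(1,3): clear
  edge (1,3)–(1,1): clear
  midpoint (17,39/2) outside
  → clear
Obstacle 2 [(13,7) (24,12) (21,23) (14,23) (13,9)]:
  edge (13,7)–(24,12): clear
  edge (24,12)–(21,23): crosses AB
  edge (21,23)–(14,23): clear
  edge (14,23)–(13,9): crosses AB
  edge (13,9)–(13,7): clear
  → BLOCKED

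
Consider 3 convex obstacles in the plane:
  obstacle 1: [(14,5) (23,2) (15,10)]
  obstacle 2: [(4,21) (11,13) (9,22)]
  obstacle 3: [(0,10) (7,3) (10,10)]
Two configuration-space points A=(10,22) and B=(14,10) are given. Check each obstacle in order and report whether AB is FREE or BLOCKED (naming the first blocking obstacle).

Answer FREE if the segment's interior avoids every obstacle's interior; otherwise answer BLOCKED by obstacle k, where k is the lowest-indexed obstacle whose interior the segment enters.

FREE

Obstacle 1 [(14,5) (23,2) (15,10)]:
  edge (14,5)–(23,2): clear
  edge (23,2)–(15,10): clear
  edge (15,10)–(14,5): clear
  midpoint (12,16) outside
  → clear
Obstacle 2 [(4,21) (11,13) (9,22)]:
  edge (4,21)–(11,13): clear
  edge (11,13)–(9,22): clear
  edge (9,22)–(4,21): clear
  midpoint (12,16) outside
  → clear
Obstacle 3 [(0,10) (7,3) (10,10)]:
  edge (0,10)–(7,3): clear
  edge (7,3)–(10,10): clear
  edge (10,10)–(0,10): clear
  midpoint (12,16) outside
  → clear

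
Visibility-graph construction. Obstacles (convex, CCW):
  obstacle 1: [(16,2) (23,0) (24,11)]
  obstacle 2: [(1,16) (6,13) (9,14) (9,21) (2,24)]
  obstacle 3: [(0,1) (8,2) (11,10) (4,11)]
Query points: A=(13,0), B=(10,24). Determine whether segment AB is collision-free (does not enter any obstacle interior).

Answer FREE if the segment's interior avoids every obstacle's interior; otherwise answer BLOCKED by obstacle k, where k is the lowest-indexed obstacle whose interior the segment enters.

FREE

Obstacle 1 [(16,2) (23,0) (24,11)]:
  edge (16,2)–(23,0): clear
  edge (23,0)–(24,11): clear
  edge (24,11)–(16,2): clear
  midpoint (23/2,12) outside
  → clear
Obstacle 2 [(1,16) (6,13) (9,14) (9,21) (2,24)]:
  edge (1,16)–(6,13): clear
  edge (6,13)–(9,14): clear
  edge (9,14)–(9,21): clear
  edge (9,21)–(2,24): clear
  edge (2,24)–(1,16): clear
  midpoint (23/2,12) outside
  → clear
Obstacle 3 [(0,1) (8,2) (11,10) (4,11)]:
  edge (0,1)–(8,2): clear
  edge (8,2)–(11,10): clear
  edge (11,10)–(4,11): clear
  edge (4,11)–(0,1): clear
  midpoint (23/2,12) outside
  → clear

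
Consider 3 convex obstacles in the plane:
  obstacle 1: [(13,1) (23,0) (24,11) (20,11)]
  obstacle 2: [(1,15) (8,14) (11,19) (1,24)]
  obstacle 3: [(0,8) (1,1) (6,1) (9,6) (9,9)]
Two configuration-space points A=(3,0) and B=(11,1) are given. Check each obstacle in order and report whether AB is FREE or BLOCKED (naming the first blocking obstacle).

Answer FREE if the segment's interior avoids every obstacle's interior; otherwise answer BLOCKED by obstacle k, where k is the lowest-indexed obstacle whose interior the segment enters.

FREE

Obstacle 1 [(13,1) (23,0) (24,11) (20,11)]:
  edge (13,1)–(23,0): clear
  edge (23,0)–(24,11): clear
  edge (24,11)–(20,11): clear
  edge (20,11)–(13,1): clear
  midpoint (7,1/2) outside
  → clear
Obstacle 2 [(1,15) (8,14) (11,19) (1,24)]:
  edge (1,15)–(8,14): clear
  edge (8,14)–(11,19): clear
  edge (11,19)–(1,24): clear
  edge (1,24)–(1,15): clear
  midpoint (7,1/2) outside
  → clear
Obstacle 3 [(0,8) (1,1) (6,1) (9,6) (9,9)]:
  edge (0,8)–(1,1): clear
  edge (1,1)–(6,1): clear
  edge (6,1)–(9,6): clear
  edge (9,6)–(9,9): clear
  edge (9,9)–(0,8): clear
  midpoint (7,1/2) outside
  → clear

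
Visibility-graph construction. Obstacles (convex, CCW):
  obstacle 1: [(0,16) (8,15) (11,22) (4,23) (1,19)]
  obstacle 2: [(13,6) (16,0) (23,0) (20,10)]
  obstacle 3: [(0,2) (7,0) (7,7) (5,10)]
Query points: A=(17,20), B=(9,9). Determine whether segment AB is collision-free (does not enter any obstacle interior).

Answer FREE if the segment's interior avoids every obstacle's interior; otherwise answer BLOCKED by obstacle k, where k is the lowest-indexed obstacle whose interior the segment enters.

Obstacle 1 [(0,16) (8,15) (11,22) (4,23) (1,19)]:
  edge (0,16)–(8,15): clear
  edge (8,15)–(11,22): clear
  edge (11,22)–(4,23): clear
  edge (4,23)–(1,19): clear
  edge (1,19)–(0,16): clear
  midpoint (13,29/2) outside
  → clear
Obstacle 2 [(13,6) (16,0) (23,0) (20,10)]:
  edge (13,6)–(16,0): clear
  edge (16,0)–(23,0): clear
  edge (23,0)–(20,10): clear
  edge (20,10)–(13,6): clear
  midpoint (13,29/2) outside
  → clear
Obstacle 3 [(0,2) (7,0) (7,7) (5,10)]:
  edge (0,2)–(7,0): clear
  edge (7,0)–(7,7): clear
  edge (7,7)–(5,10): clear
  edge (5,10)–(0,2): clear
  midpoint (13,29/2) outside
  → clear

FREE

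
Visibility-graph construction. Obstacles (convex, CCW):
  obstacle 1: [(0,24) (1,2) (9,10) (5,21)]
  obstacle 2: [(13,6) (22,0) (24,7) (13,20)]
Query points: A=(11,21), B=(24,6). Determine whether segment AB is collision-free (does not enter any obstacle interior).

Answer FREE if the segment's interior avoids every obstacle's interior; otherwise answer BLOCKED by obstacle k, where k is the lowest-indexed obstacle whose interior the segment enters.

Obstacle 1 [(0,24) (1,2) (9,10) (5,21)]:
  edge (0,24)–(1,2): clear
  edge (1,2)–(9,10): clear
  edge (9,10)–(5,21): clear
  edge (5,21)–(0,24): clear
  midpoint (35/2,27/2) outside
  → clear
Obstacle 2 [(13,6) (22,0) (24,7) (13,20)]:
  edge (13,6)–(22,0): clear
  edge (22,0)–(24,7): crosses AB
  edge (24,7)–(13,20): clear
  edge (13,20)–(13,6): crosses AB
  → BLOCKED

BLOCKED by obstacle 2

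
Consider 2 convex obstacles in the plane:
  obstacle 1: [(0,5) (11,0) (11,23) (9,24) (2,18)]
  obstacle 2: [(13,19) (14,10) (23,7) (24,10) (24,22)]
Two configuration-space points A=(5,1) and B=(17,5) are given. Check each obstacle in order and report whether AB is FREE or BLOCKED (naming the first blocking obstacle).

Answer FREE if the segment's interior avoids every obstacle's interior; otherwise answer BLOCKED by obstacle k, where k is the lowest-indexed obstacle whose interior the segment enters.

BLOCKED by obstacle 1

Obstacle 1 [(0,5) (11,0) (11,23) (9,24) (2,18)]:
  edge (0,5)–(11,0): crosses AB
  edge (11,0)–(11,23): crosses AB
  edge (11,23)–(9,24): clear
  edge (9,24)–(2,18): clear
  edge (2,18)–(0,5): clear
  → BLOCKED
Obstacle 2 [(13,19) (14,10) (23,7) (24,10) (24,22)]:
  edge (13,19)–(14,10): clear
  edge (14,10)–(23,7): clear
  edge (23,7)–(24,10): clear
  edge (24,10)–(24,22): clear
  edge (24,22)–(13,19): clear
  midpoint (11,3) outside
  → clear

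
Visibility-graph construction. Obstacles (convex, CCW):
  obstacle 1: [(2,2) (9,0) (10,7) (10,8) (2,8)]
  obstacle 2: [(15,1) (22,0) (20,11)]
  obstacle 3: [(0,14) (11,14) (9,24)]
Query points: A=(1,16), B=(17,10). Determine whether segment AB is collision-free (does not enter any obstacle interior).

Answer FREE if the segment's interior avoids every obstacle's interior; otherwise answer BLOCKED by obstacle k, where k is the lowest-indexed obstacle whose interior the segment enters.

BLOCKED by obstacle 3

Obstacle 1 [(2,2) (9,0) (10,7) (10,8) (2,8)]:
  edge (2,2)–(9,0): clear
  edge (9,0)–(10,7): clear
  edge (10,7)–(10,8): clear
  edge (10,8)–(2,8): clear
  edge (2,8)–(2,2): clear
  midpoint (9,13) outside
  → clear
Obstacle 2 [(15,1) (22,0) (20,11)]:
  edge (15,1)–(22,0): clear
  edge (22,0)–(20,11): clear
  edge (20,11)–(15,1): clear
  midpoint (9,13) outside
  → clear
Obstacle 3 [(0,14) (11,14) (9,24)]:
  edge (0,14)–(11,14): crosses AB
  edge (11,14)–(9,24): clear
  edge (9,24)–(0,14): crosses AB
  → BLOCKED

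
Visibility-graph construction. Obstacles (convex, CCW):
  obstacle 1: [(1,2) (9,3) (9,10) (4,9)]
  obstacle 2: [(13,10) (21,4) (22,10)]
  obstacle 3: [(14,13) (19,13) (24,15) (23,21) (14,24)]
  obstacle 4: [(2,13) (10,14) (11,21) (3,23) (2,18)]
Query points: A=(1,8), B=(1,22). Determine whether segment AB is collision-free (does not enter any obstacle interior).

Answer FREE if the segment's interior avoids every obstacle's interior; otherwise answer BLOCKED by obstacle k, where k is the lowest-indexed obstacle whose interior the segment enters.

FREE

Obstacle 1 [(1,2) (9,3) (9,10) (4,9)]:
  edge (1,2)–(9,3): clear
  edge (9,3)–(9,10): clear
  edge (9,10)–(4,9): clear
  edge (4,9)–(1,2): clear
  midpoint (1,15) outside
  → clear
Obstacle 2 [(13,10) (21,4) (22,10)]:
  edge (13,10)–(21,4): clear
  edge (21,4)–(22,10): clear
  edge (22,10)–(13,10): clear
  midpoint (1,15) outside
  → clear
Obstacle 3 [(14,13) (19,13) (24,15) (23,21) (14,24)]:
  edge (14,13)–(19,13): clear
  edge (19,13)–(24,15): clear
  edge (24,15)–(23,21): clear
  edge (23,21)–(14,24): clear
  edge (14,24)–(14,13): clear
  midpoint (1,15) outside
  → clear
Obstacle 4 [(2,13) (10,14) (11,21) (3,23) (2,18)]:
  edge (2,13)–(10,14): clear
  edge (10,14)–(11,21): clear
  edge (11,21)–(3,23): clear
  edge (3,23)–(2,18): clear
  edge (2,18)–(2,13): clear
  midpoint (1,15) outside
  → clear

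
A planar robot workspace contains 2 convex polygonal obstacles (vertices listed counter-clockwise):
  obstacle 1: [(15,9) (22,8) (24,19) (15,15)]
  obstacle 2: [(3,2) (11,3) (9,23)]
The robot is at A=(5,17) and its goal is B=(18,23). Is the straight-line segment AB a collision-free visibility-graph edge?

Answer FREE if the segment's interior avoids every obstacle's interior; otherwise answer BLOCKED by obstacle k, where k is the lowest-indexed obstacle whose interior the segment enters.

BLOCKED by obstacle 2

Obstacle 1 [(15,9) (22,8) (24,19) (15,15)]:
  edge (15,9)–(22,8): clear
  edge (22,8)–(24,19): clear
  edge (24,19)–(15,15): clear
  edge (15,15)–(15,9): clear
  midpoint (23/2,20) outside
  → clear
Obstacle 2 [(3,2) (11,3) (9,23)]:
  edge (3,2)–(11,3): clear
  edge (11,3)–(9,23): crosses AB
  edge (9,23)–(3,2): crosses AB
  → BLOCKED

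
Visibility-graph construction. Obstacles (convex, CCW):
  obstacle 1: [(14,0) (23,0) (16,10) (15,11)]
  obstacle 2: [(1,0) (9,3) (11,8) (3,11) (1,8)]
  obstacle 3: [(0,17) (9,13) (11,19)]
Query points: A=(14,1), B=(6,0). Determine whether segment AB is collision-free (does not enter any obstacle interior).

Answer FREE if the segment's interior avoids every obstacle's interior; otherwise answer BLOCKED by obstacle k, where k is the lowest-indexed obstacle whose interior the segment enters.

Obstacle 1 [(14,0) (23,0) (16,10) (15,11)]:
  edge (14,0)–(23,0): clear
  edge (23,0)–(16,10): clear
  edge (16,10)–(15,11): clear
  edge (15,11)–(14,0): clear
  midpoint (10,1/2) outside
  → clear
Obstacle 2 [(1,0) (9,3) (11,8) (3,11) (1,8)]:
  edge (1,0)–(9,3): clear
  edge (9,3)–(11,8): clear
  edge (11,8)–(3,11): clear
  edge (3,11)–(1,8): clear
  edge (1,8)–(1,0): clear
  midpoint (10,1/2) outside
  → clear
Obstacle 3 [(0,17) (9,13) (11,19)]:
  edge (0,17)–(9,13): clear
  edge (9,13)–(11,19): clear
  edge (11,19)–(0,17): clear
  midpoint (10,1/2) outside
  → clear

FREE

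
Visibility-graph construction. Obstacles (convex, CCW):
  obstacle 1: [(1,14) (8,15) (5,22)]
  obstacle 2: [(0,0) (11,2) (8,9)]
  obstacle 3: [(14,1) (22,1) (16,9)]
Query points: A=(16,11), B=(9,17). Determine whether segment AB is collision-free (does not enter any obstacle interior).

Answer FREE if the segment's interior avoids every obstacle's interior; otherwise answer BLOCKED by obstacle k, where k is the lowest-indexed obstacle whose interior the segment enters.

Obstacle 1 [(1,14) (8,15) (5,22)]:
  edge (1,14)–(8,15): clear
  edge (8,15)–(5,22): clear
  edge (5,22)–(1,14): clear
  midpoint (25/2,14) outside
  → clear
Obstacle 2 [(0,0) (11,2) (8,9)]:
  edge (0,0)–(11,2): clear
  edge (11,2)–(8,9): clear
  edge (8,9)–(0,0): clear
  midpoint (25/2,14) outside
  → clear
Obstacle 3 [(14,1) (22,1) (16,9)]:
  edge (14,1)–(22,1): clear
  edge (22,1)–(16,9): clear
  edge (16,9)–(14,1): clear
  midpoint (25/2,14) outside
  → clear

FREE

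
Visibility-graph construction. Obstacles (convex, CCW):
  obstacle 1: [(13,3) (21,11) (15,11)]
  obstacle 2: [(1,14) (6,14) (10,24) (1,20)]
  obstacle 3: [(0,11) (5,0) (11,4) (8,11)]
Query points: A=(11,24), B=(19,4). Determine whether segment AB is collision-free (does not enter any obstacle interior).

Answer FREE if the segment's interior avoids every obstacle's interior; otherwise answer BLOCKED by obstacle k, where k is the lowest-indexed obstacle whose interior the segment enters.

Obstacle 1 [(13,3) (21,11) (15,11)]:
  edge (13,3)–(21,11): crosses AB
  edge (21,11)–(15,11): crosses AB
  edge (15,11)–(13,3): clear
  → BLOCKED
Obstacle 2 [(1,14) (6,14) (10,24) (1,20)]:
  edge (1,14)–(6,14): clear
  edge (6,14)–(10,24): clear
  edge (10,24)–(1,20): clear
  edge (1,20)–(1,14): clear
  midpoint (15,14) outside
  → clear
Obstacle 3 [(0,11) (5,0) (11,4) (8,11)]:
  edge (0,11)–(5,0): clear
  edge (5,0)–(11,4): clear
  edge (11,4)–(8,11): clear
  edge (8,11)–(0,11): clear
  midpoint (15,14) outside
  → clear

BLOCKED by obstacle 1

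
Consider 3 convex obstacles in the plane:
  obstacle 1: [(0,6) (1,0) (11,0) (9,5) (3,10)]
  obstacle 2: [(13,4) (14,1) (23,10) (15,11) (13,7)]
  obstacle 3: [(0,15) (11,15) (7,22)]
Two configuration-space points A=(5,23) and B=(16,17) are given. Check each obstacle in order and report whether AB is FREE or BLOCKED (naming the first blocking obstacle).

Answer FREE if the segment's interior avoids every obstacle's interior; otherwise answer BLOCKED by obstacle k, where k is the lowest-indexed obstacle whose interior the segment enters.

Obstacle 1 [(0,6) (1,0) (11,0) (9,5) (3,10)]:
  edge (0,6)–(1,0): clear
  edge (1,0)–(11,0): clear
  edge (11,0)–(9,5): clear
  edge (9,5)–(3,10): clear
  edge (3,10)–(0,6): clear
  midpoint (21/2,20) outside
  → clear
Obstacle 2 [(13,4) (14,1) (23,10) (15,11) (13,7)]:
  edge (13,4)–(14,1): clear
  edge (14,1)–(23,10): clear
  edge (23,10)–(15,11): clear
  edge (15,11)–(13,7): clear
  edge (13,7)–(13,4): clear
  midpoint (21/2,20) outside
  → clear
Obstacle 3 [(0,15) (11,15) (7,22)]:
  edge (0,15)–(11,15): clear
  edge (11,15)–(7,22): crosses AB
  edge (7,22)–(0,15): crosses AB
  → BLOCKED

BLOCKED by obstacle 3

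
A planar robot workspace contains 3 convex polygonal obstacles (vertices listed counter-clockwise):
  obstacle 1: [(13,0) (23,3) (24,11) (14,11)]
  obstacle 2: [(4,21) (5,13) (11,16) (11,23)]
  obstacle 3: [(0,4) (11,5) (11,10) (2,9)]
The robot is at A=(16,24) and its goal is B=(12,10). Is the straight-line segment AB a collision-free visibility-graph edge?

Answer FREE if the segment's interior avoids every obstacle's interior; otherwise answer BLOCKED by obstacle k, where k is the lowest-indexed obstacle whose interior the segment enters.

Obstacle 1 [(13,0) (23,3) (24,11) (14,11)]:
  edge (13,0)–(23,3): clear
  edge (23,3)–(24,11): clear
  edge (24,11)–(14,11): clear
  edge (14,11)–(13,0): clear
  midpoint (14,17) outside
  → clear
Obstacle 2 [(4,21) (5,13) (11,16) (11,23)]:
  edge (4,21)–(5,13): clear
  edge (5,13)–(11,16): clear
  edge (11,16)–(11,23): clear
  edge (11,23)–(4,21): clear
  midpoint (14,17) outside
  → clear
Obstacle 3 [(0,4) (11,5) (11,10) (2,9)]:
  edge (0,4)–(11,5): clear
  edge (11,5)–(11,10): clear
  edge (11,10)–(2,9): clear
  edge (2,9)–(0,4): clear
  midpoint (14,17) outside
  → clear

FREE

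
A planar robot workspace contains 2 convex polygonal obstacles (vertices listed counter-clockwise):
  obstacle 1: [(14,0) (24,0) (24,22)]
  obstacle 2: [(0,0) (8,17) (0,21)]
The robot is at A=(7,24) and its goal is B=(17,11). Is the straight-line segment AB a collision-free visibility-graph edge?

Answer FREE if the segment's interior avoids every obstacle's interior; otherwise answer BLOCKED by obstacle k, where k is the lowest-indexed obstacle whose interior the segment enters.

Obstacle 1 [(14,0) (24,0) (24,22)]:
  edge (14,0)–(24,0): clear
  edge (24,0)–(24,22): clear
  edge (24,22)–(14,0): clear
  midpoint (12,35/2) outside
  → clear
Obstacle 2 [(0,0) (8,17) (0,21)]:
  edge (0,0)–(8,17): clear
  edge (8,17)–(0,21): clear
  edge (0,21)–(0,0): clear
  midpoint (12,35/2) outside
  → clear

FREE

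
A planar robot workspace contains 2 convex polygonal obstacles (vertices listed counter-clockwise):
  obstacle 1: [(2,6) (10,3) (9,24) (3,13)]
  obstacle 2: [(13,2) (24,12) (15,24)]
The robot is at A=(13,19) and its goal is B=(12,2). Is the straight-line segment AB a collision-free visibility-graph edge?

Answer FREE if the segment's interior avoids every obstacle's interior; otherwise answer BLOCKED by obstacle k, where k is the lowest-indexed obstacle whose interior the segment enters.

Obstacle 1 [(2,6) (10,3) (9,24) (3,13)]:
  edge (2,6)–(10,3): clear
  edge (10,3)–(9,24): clear
  edge (9,24)–(3,13): clear
  edge (3,13)–(2,6): clear
  midpoint (25/2,21/2) outside
  → clear
Obstacle 2 [(13,2) (24,12) (15,24)]:
  edge (13,2)–(24,12): clear
  edge (24,12)–(15,24): clear
  edge (15,24)–(13,2): clear
  midpoint (25/2,21/2) outside
  → clear

FREE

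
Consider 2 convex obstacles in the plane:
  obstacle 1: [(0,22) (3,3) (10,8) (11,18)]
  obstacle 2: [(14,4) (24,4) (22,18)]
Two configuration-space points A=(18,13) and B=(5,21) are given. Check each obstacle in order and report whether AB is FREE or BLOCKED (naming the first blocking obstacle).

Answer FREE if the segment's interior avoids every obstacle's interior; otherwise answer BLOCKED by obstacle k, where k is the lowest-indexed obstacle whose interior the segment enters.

BLOCKED by obstacle 1

Obstacle 1 [(0,22) (3,3) (10,8) (11,18)]:
  edge (0,22)–(3,3): clear
  edge (3,3)–(10,8): clear
  edge (10,8)–(11,18): crosses AB
  edge (11,18)–(0,22): crosses AB
  → BLOCKED
Obstacle 2 [(14,4) (24,4) (22,18)]:
  edge (14,4)–(24,4): clear
  edge (24,4)–(22,18): clear
  edge (22,18)–(14,4): clear
  midpoint (23/2,17) outside
  → clear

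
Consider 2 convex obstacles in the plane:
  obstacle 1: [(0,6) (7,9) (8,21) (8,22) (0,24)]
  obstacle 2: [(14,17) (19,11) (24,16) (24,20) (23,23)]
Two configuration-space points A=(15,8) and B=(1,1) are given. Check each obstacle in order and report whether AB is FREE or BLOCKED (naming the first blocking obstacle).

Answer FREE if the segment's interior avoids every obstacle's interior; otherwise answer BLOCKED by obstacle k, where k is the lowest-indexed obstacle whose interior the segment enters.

FREE

Obstacle 1 [(0,6) (7,9) (8,21) (8,22) (0,24)]:
  edge (0,6)–(7,9): clear
  edge (7,9)–(8,21): clear
  edge (8,21)–(8,22): clear
  edge (8,22)–(0,24): clear
  edge (0,24)–(0,6): clear
  midpoint (8,9/2) outside
  → clear
Obstacle 2 [(14,17) (19,11) (24,16) (24,20) (23,23)]:
  edge (14,17)–(19,11): clear
  edge (19,11)–(24,16): clear
  edge (24,16)–(24,20): clear
  edge (24,20)–(23,23): clear
  edge (23,23)–(14,17): clear
  midpoint (8,9/2) outside
  → clear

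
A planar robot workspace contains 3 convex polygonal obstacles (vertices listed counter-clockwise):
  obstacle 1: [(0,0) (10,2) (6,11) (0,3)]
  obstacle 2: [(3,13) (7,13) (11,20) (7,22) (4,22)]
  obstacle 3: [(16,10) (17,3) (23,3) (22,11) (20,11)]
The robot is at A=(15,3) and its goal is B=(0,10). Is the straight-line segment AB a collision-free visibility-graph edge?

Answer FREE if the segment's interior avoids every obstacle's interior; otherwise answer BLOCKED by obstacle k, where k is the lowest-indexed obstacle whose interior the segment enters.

BLOCKED by obstacle 1

Obstacle 1 [(0,0) (10,2) (6,11) (0,3)]:
  edge (0,0)–(10,2): clear
  edge (10,2)–(6,11): crosses AB
  edge (6,11)–(0,3): crosses AB
  edge (0,3)–(0,0): clear
  → BLOCKED
Obstacle 2 [(3,13) (7,13) (11,20) (7,22) (4,22)]:
  edge (3,13)–(7,13): clear
  edge (7,13)–(11,20): clear
  edge (11,20)–(7,22): clear
  edge (7,22)–(4,22): clear
  edge (4,22)–(3,13): clear
  midpoint (15/2,13/2) outside
  → clear
Obstacle 3 [(16,10) (17,3) (23,3) (22,11) (20,11)]:
  edge (16,10)–(17,3): clear
  edge (17,3)–(23,3): clear
  edge (23,3)–(22,11): clear
  edge (22,11)–(20,11): clear
  edge (20,11)–(16,10): clear
  midpoint (15/2,13/2) outside
  → clear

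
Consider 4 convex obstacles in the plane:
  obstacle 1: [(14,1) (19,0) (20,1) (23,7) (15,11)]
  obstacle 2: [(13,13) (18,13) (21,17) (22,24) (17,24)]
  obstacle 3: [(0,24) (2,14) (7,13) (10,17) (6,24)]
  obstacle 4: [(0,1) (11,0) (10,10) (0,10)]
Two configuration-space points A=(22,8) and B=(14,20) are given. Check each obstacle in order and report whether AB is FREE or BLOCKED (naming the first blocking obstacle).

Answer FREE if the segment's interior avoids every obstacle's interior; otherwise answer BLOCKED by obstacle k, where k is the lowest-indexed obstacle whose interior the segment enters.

BLOCKED by obstacle 2

Obstacle 1 [(14,1) (19,0) (20,1) (23,7) (15,11)]:
  edge (14,1)–(19,0): clear
  edge (19,0)–(20,1): clear
  edge (20,1)–(23,7): clear
  edge (23,7)–(15,11): clear
  edge (15,11)–(14,1): clear
  midpoint (18,14) outside
  → clear
Obstacle 2 [(13,13) (18,13) (21,17) (22,24) (17,24)]:
  edge (13,13)–(18,13): clear
  edge (18,13)–(21,17): crosses AB
  edge (21,17)–(22,24): clear
  edge (22,24)–(17,24): clear
  edge (17,24)–(13,13): crosses AB
  → BLOCKED
Obstacle 3 [(0,24) (2,14) (7,13) (10,17) (6,24)]:
  edge (0,24)–(2,14): clear
  edge (2,14)–(7,13): clear
  edge (7,13)–(10,17): clear
  edge (10,17)–(6,24): clear
  edge (6,24)–(0,24): clear
  midpoint (18,14) outside
  → clear
Obstacle 4 [(0,1) (11,0) (10,10) (0,10)]:
  edge (0,1)–(11,0): clear
  edge (11,0)–(10,10): clear
  edge (10,10)–(0,10): clear
  edge (0,10)–(0,1): clear
  midpoint (18,14) outside
  → clear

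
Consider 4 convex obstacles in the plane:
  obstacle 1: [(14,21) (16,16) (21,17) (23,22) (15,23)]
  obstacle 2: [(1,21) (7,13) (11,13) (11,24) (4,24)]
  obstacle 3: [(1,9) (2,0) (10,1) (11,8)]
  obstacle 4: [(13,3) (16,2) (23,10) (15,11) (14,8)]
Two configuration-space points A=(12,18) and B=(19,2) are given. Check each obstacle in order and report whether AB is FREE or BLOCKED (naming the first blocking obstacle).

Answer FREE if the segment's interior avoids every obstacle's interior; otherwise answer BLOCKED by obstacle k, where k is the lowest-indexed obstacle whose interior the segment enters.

BLOCKED by obstacle 4

Obstacle 1 [(14,21) (16,16) (21,17) (23,22) (15,23)]:
  edge (14,21)–(16,16): clear
  edge (16,16)–(21,17): clear
  edge (21,17)–(23,22): clear
  edge (23,22)–(15,23): clear
  edge (15,23)–(14,21): clear
  midpoint (31/2,10) outside
  → clear
Obstacle 2 [(1,21) (7,13) (11,13) (11,24) (4,24)]:
  edge (1,21)–(7,13): clear
  edge (7,13)–(11,13): clear
  edge (11,13)–(11,24): clear
  edge (11,24)–(4,24): clear
  edge (4,24)–(1,21): clear
  midpoint (31/2,10) outside
  → clear
Obstacle 3 [(1,9) (2,0) (10,1) (11,8)]:
  edge (1,9)–(2,0): clear
  edge (2,0)–(10,1): clear
  edge (10,1)–(11,8): clear
  edge (11,8)–(1,9): clear
  midpoint (31/2,10) outside
  → clear
Obstacle 4 [(13,3) (16,2) (23,10) (15,11) (14,8)]:
  edge (13,3)–(16,2): clear
  edge (16,2)–(23,10): crosses AB
  edge (23,10)–(15,11): crosses AB
  edge (15,11)–(14,8): clear
  edge (14,8)–(13,3): clear
  → BLOCKED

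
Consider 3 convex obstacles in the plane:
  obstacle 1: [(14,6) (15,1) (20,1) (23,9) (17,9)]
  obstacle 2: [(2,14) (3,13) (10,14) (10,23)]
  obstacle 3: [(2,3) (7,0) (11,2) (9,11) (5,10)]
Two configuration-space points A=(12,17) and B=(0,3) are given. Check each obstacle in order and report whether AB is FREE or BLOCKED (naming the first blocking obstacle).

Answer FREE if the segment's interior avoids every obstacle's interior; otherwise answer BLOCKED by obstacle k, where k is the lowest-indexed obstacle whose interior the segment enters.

Obstacle 1 [(14,6) (15,1) (20,1) (23,9) (17,9)]:
  edge (14,6)–(15,1): clear
  edge (15,1)–(20,1): clear
  edge (20,1)–(23,9): clear
  edge (23,9)–(17,9): clear
  edge (17,9)–(14,6): clear
  midpoint (6,10) outside
  → clear
Obstacle 2 [(2,14) (3,13) (10,14) (10,23)]:
  edge (2,14)–(3,13): clear
  edge (3,13)–(10,14): crosses AB
  edge (10,14)–(10,23): crosses AB
  edge (10,23)–(2,14): clear
  → BLOCKED
Obstacle 3 [(2,3) (7,0) (11,2) (9,11) (5,10)]:
  edge (2,3)–(7,0): clear
  edge (7,0)–(11,2): clear
  edge (11,2)–(9,11): clear
  edge (9,11)–(5,10): crosses AB
  edge (5,10)–(2,3): crosses AB
  → BLOCKED

BLOCKED by obstacle 2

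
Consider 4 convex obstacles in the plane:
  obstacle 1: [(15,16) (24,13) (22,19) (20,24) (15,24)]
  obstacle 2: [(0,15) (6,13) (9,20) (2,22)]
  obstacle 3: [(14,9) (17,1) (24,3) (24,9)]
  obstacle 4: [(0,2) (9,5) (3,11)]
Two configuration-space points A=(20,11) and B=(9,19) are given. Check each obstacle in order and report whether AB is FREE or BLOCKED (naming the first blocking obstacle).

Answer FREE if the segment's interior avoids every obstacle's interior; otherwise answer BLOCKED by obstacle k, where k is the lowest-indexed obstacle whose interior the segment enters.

FREE

Obstacle 1 [(15,16) (24,13) (22,19) (20,24) (15,24)]:
  edge (15,16)–(24,13): clear
  edge (24,13)–(22,19): clear
  edge (22,19)–(20,24): clear
  edge (20,24)–(15,24): clear
  edge (15,24)–(15,16): clear
  midpoint (29/2,15) outside
  → clear
Obstacle 2 [(0,15) (6,13) (9,20) (2,22)]:
  edge (0,15)–(6,13): clear
  edge (6,13)–(9,20): clear
  edge (9,20)–(2,22): clear
  edge (2,22)–(0,15): clear
  midpoint (29/2,15) outside
  → clear
Obstacle 3 [(14,9) (17,1) (24,3) (24,9)]:
  edge (14,9)–(17,1): clear
  edge (17,1)–(24,3): clear
  edge (24,3)–(24,9): clear
  edge (24,9)–(14,9): clear
  midpoint (29/2,15) outside
  → clear
Obstacle 4 [(0,2) (9,5) (3,11)]:
  edge (0,2)–(9,5): clear
  edge (9,5)–(3,11): clear
  edge (3,11)–(0,2): clear
  midpoint (29/2,15) outside
  → clear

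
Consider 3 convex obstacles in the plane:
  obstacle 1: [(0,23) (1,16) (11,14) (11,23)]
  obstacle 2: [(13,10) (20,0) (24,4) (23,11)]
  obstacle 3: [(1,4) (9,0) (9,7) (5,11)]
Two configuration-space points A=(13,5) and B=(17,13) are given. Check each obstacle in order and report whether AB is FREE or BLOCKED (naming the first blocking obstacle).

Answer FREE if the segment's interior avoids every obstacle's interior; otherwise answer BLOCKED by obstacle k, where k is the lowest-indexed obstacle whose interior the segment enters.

Obstacle 1 [(0,23) (1,16) (11,14) (11,23)]:
  edge (0,23)–(1,16): clear
  edge (1,16)–(11,14): clear
  edge (11,14)–(11,23): clear
  edge (11,23)–(0,23): clear
  midpoint (15,9) outside
  → clear
Obstacle 2 [(13,10) (20,0) (24,4) (23,11)]:
  edge (13,10)–(20,0): crosses AB
  edge (20,0)–(24,4): clear
  edge (24,4)–(23,11): clear
  edge (23,11)–(13,10): crosses AB
  → BLOCKED
Obstacle 3 [(1,4) (9,0) (9,7) (5,11)]:
  edge (1,4)–(9,0): clear
  edge (9,0)–(9,7): clear
  edge (9,7)–(5,11): clear
  edge (5,11)–(1,4): clear
  midpoint (15,9) outside
  → clear

BLOCKED by obstacle 2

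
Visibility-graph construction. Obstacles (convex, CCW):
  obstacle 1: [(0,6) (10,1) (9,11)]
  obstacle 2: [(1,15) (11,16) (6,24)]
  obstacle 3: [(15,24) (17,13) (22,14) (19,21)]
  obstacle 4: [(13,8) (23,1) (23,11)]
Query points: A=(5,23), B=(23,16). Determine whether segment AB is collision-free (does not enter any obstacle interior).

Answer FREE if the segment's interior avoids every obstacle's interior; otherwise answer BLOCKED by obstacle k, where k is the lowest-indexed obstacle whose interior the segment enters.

Obstacle 1 [(0,6) (10,1) (9,11)]:
  edge (0,6)–(10,1): clear
  edge (10,1)–(9,11): clear
  edge (9,11)–(0,6): clear
  midpoint (14,39/2) outside
  → clear
Obstacle 2 [(1,15) (11,16) (6,24)]:
  edge (1,15)–(11,16): clear
  edge (11,16)–(6,24): crosses AB
  edge (6,24)–(1,15): crosses AB
  → BLOCKED
Obstacle 3 [(15,24) (17,13) (22,14) (19,21)]:
  edge (15,24)–(17,13): crosses AB
  edge (17,13)–(22,14): clear
  edge (22,14)–(19,21): crosses AB
  edge (19,21)–(15,24): clear
  → BLOCKED
Obstacle 4 [(13,8) (23,1) (23,11)]:
  edge (13,8)–(23,1): clear
  edge (23,1)–(23,11): clear
  edge (23,11)–(13,8): clear
  midpoint (14,39/2) outside
  → clear

BLOCKED by obstacle 2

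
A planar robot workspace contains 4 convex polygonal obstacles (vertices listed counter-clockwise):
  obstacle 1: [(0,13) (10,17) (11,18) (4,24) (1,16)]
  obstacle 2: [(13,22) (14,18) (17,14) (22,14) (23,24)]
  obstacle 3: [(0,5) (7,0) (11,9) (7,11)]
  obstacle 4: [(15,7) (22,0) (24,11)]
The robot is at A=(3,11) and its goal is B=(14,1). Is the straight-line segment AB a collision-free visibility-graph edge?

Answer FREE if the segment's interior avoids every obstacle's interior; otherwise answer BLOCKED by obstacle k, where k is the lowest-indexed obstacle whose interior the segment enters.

BLOCKED by obstacle 3

Obstacle 1 [(0,13) (10,17) (11,18) (4,24) (1,16)]:
  edge (0,13)–(10,17): clear
  edge (10,17)–(11,18): clear
  edge (11,18)–(4,24): clear
  edge (4,24)–(1,16): clear
  edge (1,16)–(0,13): clear
  midpoint (17/2,6) outside
  → clear
Obstacle 2 [(13,22) (14,18) (17,14) (22,14) (23,24)]:
  edge (13,22)–(14,18): clear
  edge (14,18)–(17,14): clear
  edge (17,14)–(22,14): clear
  edge (22,14)–(23,24): clear
  edge (23,24)–(13,22): clear
  midpoint (17/2,6) outside
  → clear
Obstacle 3 [(0,5) (7,0) (11,9) (7,11)]:
  edge (0,5)–(7,0): clear
  edge (7,0)–(11,9): crosses AB
  edge (11,9)–(7,11): clear
  edge (7,11)–(0,5): crosses AB
  → BLOCKED
Obstacle 4 [(15,7) (22,0) (24,11)]:
  edge (15,7)–(22,0): clear
  edge (22,0)–(24,11): clear
  edge (24,11)–(15,7): clear
  midpoint (17/2,6) outside
  → clear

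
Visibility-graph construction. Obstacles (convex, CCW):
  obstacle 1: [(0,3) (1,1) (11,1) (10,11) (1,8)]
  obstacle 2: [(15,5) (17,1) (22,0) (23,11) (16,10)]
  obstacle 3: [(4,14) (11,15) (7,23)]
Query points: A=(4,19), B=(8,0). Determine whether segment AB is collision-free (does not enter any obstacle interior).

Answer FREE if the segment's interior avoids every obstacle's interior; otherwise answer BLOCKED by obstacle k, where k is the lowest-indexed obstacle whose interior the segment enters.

Obstacle 1 [(0,3) (1,1) (11,1) (10,11) (1,8)]:
  edge (0,3)–(1,1): clear
  edge (1,1)–(11,1): crosses AB
  edge (11,1)–(10,11): clear
  edge (10,11)–(1,8): crosses AB
  edge (1,8)–(0,3): clear
  → BLOCKED
Obstacle 2 [(15,5) (17,1) (22,0) (23,11) (16,10)]:
  edge (15,5)–(17,1): clear
  edge (17,1)–(22,0): clear
  edge (22,0)–(23,11): clear
  edge (23,11)–(16,10): clear
  edge (16,10)–(15,5): clear
  midpoint (6,19/2) outside
  → clear
Obstacle 3 [(4,14) (11,15) (7,23)]:
  edge (4,14)–(11,15): crosses AB
  edge (11,15)–(7,23): clear
  edge (7,23)–(4,14): crosses AB
  → BLOCKED

BLOCKED by obstacle 1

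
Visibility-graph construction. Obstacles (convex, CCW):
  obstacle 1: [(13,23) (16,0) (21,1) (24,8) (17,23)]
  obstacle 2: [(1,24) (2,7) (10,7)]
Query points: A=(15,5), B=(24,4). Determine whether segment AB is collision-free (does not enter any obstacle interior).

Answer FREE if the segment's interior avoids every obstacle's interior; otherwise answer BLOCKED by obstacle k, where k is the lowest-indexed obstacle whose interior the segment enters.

Obstacle 1 [(13,23) (16,0) (21,1) (24,8) (17,23)]:
  edge (13,23)–(16,0): crosses AB
  edge (16,0)–(21,1): clear
  edge (21,1)–(24,8): crosses AB
  edge (24,8)–(17,23): clear
  edge (17,23)–(13,23): clear
  → BLOCKED
Obstacle 2 [(1,24) (2,7) (10,7)]:
  edge (1,24)–(2,7): clear
  edge (2,7)–(10,7): clear
  edge (10,7)–(1,24): clear
  midpoint (39/2,9/2) outside
  → clear

BLOCKED by obstacle 1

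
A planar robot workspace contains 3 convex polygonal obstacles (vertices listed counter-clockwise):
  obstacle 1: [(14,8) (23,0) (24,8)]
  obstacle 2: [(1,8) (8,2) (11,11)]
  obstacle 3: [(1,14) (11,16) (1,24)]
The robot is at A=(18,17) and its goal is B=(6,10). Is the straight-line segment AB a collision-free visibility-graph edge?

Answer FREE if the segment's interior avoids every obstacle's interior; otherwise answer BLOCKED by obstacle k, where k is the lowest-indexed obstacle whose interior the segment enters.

FREE

Obstacle 1 [(14,8) (23,0) (24,8)]:
  edge (14,8)–(23,0): clear
  edge (23,0)–(24,8): clear
  edge (24,8)–(14,8): clear
  midpoint (12,27/2) outside
  → clear
Obstacle 2 [(1,8) (8,2) (11,11)]:
  edge (1,8)–(8,2): clear
  edge (8,2)–(11,11): clear
  edge (11,11)–(1,8): clear
  midpoint (12,27/2) outside
  → clear
Obstacle 3 [(1,14) (11,16) (1,24)]:
  edge (1,14)–(11,16): clear
  edge (11,16)–(1,24): clear
  edge (1,24)–(1,14): clear
  midpoint (12,27/2) outside
  → clear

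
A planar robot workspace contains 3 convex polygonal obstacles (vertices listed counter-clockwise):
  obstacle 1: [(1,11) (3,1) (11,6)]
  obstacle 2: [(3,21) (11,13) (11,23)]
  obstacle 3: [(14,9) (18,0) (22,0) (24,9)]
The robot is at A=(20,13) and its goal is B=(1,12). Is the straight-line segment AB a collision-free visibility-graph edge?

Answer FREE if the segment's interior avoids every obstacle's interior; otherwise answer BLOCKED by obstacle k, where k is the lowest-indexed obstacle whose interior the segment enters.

Obstacle 1 [(1,11) (3,1) (11,6)]:
  edge (1,11)–(3,1): clear
  edge (3,1)–(11,6): clear
  edge (11,6)–(1,11): clear
  midpoint (21/2,25/2) outside
  → clear
Obstacle 2 [(3,21) (11,13) (11,23)]:
  edge (3,21)–(11,13): clear
  edge (11,13)–(11,23): clear
  edge (11,23)–(3,21): clear
  midpoint (21/2,25/2) outside
  → clear
Obstacle 3 [(14,9) (18,0) (22,0) (24,9)]:
  edge (14,9)–(18,0): clear
  edge (18,0)–(22,0): clear
  edge (22,0)–(24,9): clear
  edge (24,9)–(14,9): clear
  midpoint (21/2,25/2) outside
  → clear

FREE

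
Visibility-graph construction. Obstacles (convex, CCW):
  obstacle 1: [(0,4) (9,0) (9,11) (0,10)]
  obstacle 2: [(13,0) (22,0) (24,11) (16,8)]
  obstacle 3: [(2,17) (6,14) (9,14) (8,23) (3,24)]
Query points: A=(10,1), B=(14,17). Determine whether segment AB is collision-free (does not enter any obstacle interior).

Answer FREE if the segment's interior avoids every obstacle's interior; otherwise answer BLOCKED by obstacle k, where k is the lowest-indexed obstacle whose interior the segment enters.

Obstacle 1 [(0,4) (9,0) (9,11) (0,10)]:
  edge (0,4)–(9,0): clear
  edge (9,0)–(9,11): clear
  edge (9,11)–(0,10): clear
  edge (0,10)–(0,4): clear
  midpoint (12,9) outside
  → clear
Obstacle 2 [(13,0) (22,0) (24,11) (16,8)]:
  edge (13,0)–(22,0): clear
  edge (22,0)–(24,11): clear
  edge (24,11)–(16,8): clear
  edge (16,8)–(13,0): clear
  midpoint (12,9) outside
  → clear
Obstacle 3 [(2,17) (6,14) (9,14) (8,23) (3,24)]:
  edge (2,17)–(6,14): clear
  edge (6,14)–(9,14): clear
  edge (9,14)–(8,23): clear
  edge (8,23)–(3,24): clear
  edge (3,24)–(2,17): clear
  midpoint (12,9) outside
  → clear

FREE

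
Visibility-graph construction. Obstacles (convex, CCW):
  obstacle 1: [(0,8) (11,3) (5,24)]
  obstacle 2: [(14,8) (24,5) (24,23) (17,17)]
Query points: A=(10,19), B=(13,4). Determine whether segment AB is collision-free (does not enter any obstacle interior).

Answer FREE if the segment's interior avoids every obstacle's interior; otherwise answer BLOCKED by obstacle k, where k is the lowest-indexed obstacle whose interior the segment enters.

FREE

Obstacle 1 [(0,8) (11,3) (5,24)]:
  edge (0,8)–(11,3): clear
  edge (11,3)–(5,24): clear
  edge (5,24)–(0,8): clear
  midpoint (23/2,23/2) outside
  → clear
Obstacle 2 [(14,8) (24,5) (24,23) (17,17)]:
  edge (14,8)–(24,5): clear
  edge (24,5)–(24,23): clear
  edge (24,23)–(17,17): clear
  edge (17,17)–(14,8): clear
  midpoint (23/2,23/2) outside
  → clear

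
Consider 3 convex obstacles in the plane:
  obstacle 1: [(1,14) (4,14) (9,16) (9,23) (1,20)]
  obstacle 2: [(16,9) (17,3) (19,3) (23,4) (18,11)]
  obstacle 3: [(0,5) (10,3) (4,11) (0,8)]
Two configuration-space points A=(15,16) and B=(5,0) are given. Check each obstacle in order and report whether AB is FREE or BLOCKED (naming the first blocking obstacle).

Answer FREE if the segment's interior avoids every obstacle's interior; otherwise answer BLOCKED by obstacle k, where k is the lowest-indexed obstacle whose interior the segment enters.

BLOCKED by obstacle 3

Obstacle 1 [(1,14) (4,14) (9,16) (9,23) (1,20)]:
  edge (1,14)–(4,14): clear
  edge (4,14)–(9,16): clear
  edge (9,16)–(9,23): clear
  edge (9,23)–(1,20): clear
  edge (1,20)–(1,14): clear
  midpoint (10,8) outside
  → clear
Obstacle 2 [(16,9) (17,3) (19,3) (23,4) (18,11)]:
  edge (16,9)–(17,3): clear
  edge (17,3)–(19,3): clear
  edge (19,3)–(23,4): clear
  edge (23,4)–(18,11): clear
  edge (18,11)–(16,9): clear
  midpoint (10,8) outside
  → clear
Obstacle 3 [(0,5) (10,3) (4,11) (0,8)]:
  edge (0,5)–(10,3): crosses AB
  edge (10,3)–(4,11): crosses AB
  edge (4,11)–(0,8): clear
  edge (0,8)–(0,5): clear
  → BLOCKED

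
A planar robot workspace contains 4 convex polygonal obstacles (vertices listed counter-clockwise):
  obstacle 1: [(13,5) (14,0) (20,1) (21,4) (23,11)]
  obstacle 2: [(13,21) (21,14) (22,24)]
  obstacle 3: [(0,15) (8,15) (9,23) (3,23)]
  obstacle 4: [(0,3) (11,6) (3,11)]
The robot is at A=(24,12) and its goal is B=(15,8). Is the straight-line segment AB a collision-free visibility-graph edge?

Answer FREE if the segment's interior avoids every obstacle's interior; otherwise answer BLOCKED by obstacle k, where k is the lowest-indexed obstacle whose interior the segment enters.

Obstacle 1 [(13,5) (14,0) (20,1) (21,4) (23,11)]:
  edge (13,5)–(14,0): clear
  edge (14,0)–(20,1): clear
  edge (20,1)–(21,4): clear
  edge (21,4)–(23,11): clear
  edge (23,11)–(13,5): clear
  midpoint (39/2,10) outside
  → clear
Obstacle 2 [(13,21) (21,14) (22,24)]:
  edge (13,21)–(21,14): clear
  edge (21,14)–(22,24): clear
  edge (22,24)–(13,21): clear
  midpoint (39/2,10) outside
  → clear
Obstacle 3 [(0,15) (8,15) (9,23) (3,23)]:
  edge (0,15)–(8,15): clear
  edge (8,15)–(9,23): clear
  edge (9,23)–(3,23): clear
  edge (3,23)–(0,15): clear
  midpoint (39/2,10) outside
  → clear
Obstacle 4 [(0,3) (11,6) (3,11)]:
  edge (0,3)–(11,6): clear
  edge (11,6)–(3,11): clear
  edge (3,11)–(0,3): clear
  midpoint (39/2,10) outside
  → clear

FREE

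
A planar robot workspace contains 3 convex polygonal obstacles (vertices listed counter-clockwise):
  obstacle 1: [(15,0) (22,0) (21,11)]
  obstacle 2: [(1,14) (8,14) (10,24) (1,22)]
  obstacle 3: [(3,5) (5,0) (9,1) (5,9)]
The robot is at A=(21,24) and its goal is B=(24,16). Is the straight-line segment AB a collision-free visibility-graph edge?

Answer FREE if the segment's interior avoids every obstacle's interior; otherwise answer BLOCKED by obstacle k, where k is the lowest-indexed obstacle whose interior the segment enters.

Obstacle 1 [(15,0) (22,0) (21,11)]:
  edge (15,0)–(22,0): clear
  edge (22,0)–(21,11): clear
  edge (21,11)–(15,0): clear
  midpoint (45/2,20) outside
  → clear
Obstacle 2 [(1,14) (8,14) (10,24) (1,22)]:
  edge (1,14)–(8,14): clear
  edge (8,14)–(10,24): clear
  edge (10,24)–(1,22): clear
  edge (1,22)–(1,14): clear
  midpoint (45/2,20) outside
  → clear
Obstacle 3 [(3,5) (5,0) (9,1) (5,9)]:
  edge (3,5)–(5,0): clear
  edge (5,0)–(9,1): clear
  edge (9,1)–(5,9): clear
  edge (5,9)–(3,5): clear
  midpoint (45/2,20) outside
  → clear

FREE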